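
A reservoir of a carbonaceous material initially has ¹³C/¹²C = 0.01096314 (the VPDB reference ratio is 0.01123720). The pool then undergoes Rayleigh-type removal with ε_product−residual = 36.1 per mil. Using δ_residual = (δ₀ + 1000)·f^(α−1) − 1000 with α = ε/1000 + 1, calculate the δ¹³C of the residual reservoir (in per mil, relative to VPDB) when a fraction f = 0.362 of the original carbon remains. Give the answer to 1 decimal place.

-59.5 per mil

δ₀ = (0.01096314/0.01123720 − 1)×1000 = (0.975611 − 1)×1000 = -24.389 per mil
α − 1 = ε/1000 = 0.0361
f^(α−1) = 0.362^(0.0361) = 0.963983
δ_res = (-24.389 + 1000) × 0.963983 − 1000 = 940.473 − 1000 = -59.53 per mil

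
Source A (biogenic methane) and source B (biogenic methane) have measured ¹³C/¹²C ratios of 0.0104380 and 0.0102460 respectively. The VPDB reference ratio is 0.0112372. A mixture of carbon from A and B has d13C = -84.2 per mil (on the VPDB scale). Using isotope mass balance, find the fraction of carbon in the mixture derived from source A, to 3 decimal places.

0.235

δ_A = (0.0104380/0.0112372 − 1)×1000 = (0.928879 − 1)×1000 = -71.121 per mil
δ_B = (0.0102460/0.0112372 − 1)×1000 = (0.911793 − 1)×1000 = -88.207 per mil
f_A = (δ_mix − δ_B)/(δ_A − δ_B) = (-84.2 − (-88.207))/(-71.121 − (-88.207))
f_A = 4.007 / 17.086 = 0.2345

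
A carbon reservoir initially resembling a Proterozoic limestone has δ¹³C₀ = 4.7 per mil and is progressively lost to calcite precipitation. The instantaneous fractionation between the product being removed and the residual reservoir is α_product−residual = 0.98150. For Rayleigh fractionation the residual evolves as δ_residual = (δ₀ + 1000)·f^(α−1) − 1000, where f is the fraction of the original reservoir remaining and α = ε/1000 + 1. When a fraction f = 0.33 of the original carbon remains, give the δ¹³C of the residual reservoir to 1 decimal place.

Rayleigh residual: δ_res = (δ₀ + 1000)·f^(α−1) − 1000
α − 1 = -0.01850
f^(α−1) = 0.33^(-0.01850) = 1.020722
δ_res = (4.7 + 1000) × 1.020722 − 1000 = 1025.519 − 1000 = 25.52 per mil

25.5 per mil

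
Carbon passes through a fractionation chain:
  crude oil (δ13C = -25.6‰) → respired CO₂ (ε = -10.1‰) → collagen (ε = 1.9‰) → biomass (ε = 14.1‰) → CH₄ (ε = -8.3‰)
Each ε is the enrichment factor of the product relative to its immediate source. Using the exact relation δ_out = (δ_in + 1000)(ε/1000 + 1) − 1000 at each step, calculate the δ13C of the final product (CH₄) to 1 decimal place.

-28.1‰

step 1: δ = (-25.60 + 1000)·(-10.1/1000 + 1) − 1000 = -35.44‰
step 2: δ = (-35.44 + 1000)·(1.9/1000 + 1) − 1000 = -33.61‰
step 3: δ = (-33.61 + 1000)·(14.1/1000 + 1) − 1000 = -19.98‰
step 4: δ = (-19.98 + 1000)·(-8.3/1000 + 1) − 1000 = -28.12‰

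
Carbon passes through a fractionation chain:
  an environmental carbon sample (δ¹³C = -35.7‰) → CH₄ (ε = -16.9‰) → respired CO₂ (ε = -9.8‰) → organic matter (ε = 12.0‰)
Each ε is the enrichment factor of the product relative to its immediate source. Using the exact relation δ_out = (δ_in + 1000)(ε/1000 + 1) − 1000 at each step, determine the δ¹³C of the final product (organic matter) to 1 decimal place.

-50.0‰

step 1: δ = (-35.70 + 1000)·(-16.9/1000 + 1) − 1000 = -52.00‰
step 2: δ = (-52.00 + 1000)·(-9.8/1000 + 1) − 1000 = -61.29‰
step 3: δ = (-61.29 + 1000)·(12.0/1000 + 1) − 1000 = -50.02‰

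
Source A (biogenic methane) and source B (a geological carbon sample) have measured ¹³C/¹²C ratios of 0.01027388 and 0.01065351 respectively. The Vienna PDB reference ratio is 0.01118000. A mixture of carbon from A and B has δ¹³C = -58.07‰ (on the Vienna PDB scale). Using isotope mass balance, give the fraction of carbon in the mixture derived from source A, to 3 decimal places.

0.323

δ_A = (0.01027388/0.01118000 − 1)×1000 = (0.918952 − 1)×1000 = -81.048‰
δ_B = (0.01065351/0.01118000 − 1)×1000 = (0.952908 − 1)×1000 = -47.092‰
f_A = (δ_mix − δ_B)/(δ_A − δ_B) = (-58.07 − (-47.092))/(-81.048 − (-47.092))
f_A = -10.978 / -33.956 = 0.3233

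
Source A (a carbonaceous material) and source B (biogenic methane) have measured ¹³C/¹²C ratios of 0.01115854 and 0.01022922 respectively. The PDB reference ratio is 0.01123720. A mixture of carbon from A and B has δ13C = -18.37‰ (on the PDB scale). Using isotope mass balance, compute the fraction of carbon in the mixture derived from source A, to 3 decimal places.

0.863

δ_A = (0.01115854/0.01123720 − 1)×1000 = (0.993000 − 1)×1000 = -7.000‰
δ_B = (0.01022922/0.01123720 − 1)×1000 = (0.910300 − 1)×1000 = -89.700‰
f_A = (δ_mix − δ_B)/(δ_A − δ_B) = (-18.37 − (-89.700))/(-7.000 − (-89.700))
f_A = 71.330 / 82.700 = 0.8625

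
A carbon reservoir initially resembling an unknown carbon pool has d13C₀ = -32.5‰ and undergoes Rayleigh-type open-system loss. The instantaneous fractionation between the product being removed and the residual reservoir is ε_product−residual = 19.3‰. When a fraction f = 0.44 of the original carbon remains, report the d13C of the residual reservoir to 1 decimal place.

-47.7‰

Rayleigh residual: δ_res = (δ₀ + 1000)·f^(α−1) − 1000
α = ε/1000 + 1 = 1.01930, so α − 1 = 0.01930
f^(α−1) = 0.44^(0.01930) = 0.984280
δ_res = (-32.5 + 1000) × 0.984280 − 1000 = 952.291 − 1000 = -47.71‰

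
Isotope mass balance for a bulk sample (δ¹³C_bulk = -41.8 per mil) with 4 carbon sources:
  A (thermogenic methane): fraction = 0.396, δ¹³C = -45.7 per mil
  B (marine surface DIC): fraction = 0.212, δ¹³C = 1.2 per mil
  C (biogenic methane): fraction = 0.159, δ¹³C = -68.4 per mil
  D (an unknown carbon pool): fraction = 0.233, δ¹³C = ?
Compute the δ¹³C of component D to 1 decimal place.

-56.1 per mil

Isotope mass balance: δ_bulk = Σ fᵢ·δᵢ.
-41.8 = 0.396×(-45.7) + 0.212×(1.2) + 0.159×(-68.4) + 0.233×δ_D
0.233·δ_D = -41.8 − (-28.718) = -13.082
δ_D = -13.082 / 0.233 = -56.14 per mil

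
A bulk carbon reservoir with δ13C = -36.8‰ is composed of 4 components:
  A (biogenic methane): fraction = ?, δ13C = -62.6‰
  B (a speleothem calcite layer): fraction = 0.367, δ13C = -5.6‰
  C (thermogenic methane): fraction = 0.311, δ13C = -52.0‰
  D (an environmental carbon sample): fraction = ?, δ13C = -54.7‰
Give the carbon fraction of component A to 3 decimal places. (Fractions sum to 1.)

0.121

Let f_A and f_D be the unknown fractions; fractions sum to 1 so f_A + f_D = 0.322.
Mass balance: Σ fᵢ·δᵢ = δ_bulk ⇒ f_A·(-62.6) + f_D·(-54.7) = -36.8 − (-18.227) = -18.573
Substitute f_D = 0.322 − f_A:
f_A·(-62.6 − -54.7) = -18.573 − 0.322×(-54.7) = -0.959
f_A = -0.959 / -7.9 = 0.1214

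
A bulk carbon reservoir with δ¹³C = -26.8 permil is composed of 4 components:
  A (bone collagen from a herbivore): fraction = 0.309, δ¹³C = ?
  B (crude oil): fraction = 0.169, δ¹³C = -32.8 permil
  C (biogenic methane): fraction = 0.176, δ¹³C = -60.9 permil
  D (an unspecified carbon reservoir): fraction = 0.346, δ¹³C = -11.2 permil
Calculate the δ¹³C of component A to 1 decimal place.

-21.6 permil

Isotope mass balance: δ_bulk = Σ fᵢ·δᵢ.
-26.8 = 0.309×δ_A + 0.169×(-32.8) + 0.176×(-60.9) + 0.346×(-11.2)
0.309·δ_A = -26.8 − (-20.137) = -6.663
δ_A = -6.663 / 0.309 = -21.56 permil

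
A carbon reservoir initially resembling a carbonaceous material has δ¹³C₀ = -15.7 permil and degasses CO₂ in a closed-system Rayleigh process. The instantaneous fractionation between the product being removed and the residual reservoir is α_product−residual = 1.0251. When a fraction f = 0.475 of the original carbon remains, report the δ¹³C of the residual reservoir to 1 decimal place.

-33.9 permil

Rayleigh residual: δ_res = (δ₀ + 1000)·f^(α−1) − 1000
α − 1 = 0.02510
f^(α−1) = 0.475^(0.02510) = 0.981488
δ_res = (-15.7 + 1000) × 0.981488 − 1000 = 966.079 − 1000 = -33.92 permil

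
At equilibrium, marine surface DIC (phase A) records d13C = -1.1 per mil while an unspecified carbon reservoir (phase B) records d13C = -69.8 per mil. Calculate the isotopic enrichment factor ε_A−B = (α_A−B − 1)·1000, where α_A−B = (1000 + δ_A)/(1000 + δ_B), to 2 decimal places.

73.86 per mil

α_A−B = (1000 + -1.1) / (1000 + -69.8) = 998.9 / 930.2 = 1.073855
ε_A−B = (1.073855 − 1) × 1000 = 73.855 per mil
(The approximation ε ≈ δ_A − δ_B would give 68.7 per mil.)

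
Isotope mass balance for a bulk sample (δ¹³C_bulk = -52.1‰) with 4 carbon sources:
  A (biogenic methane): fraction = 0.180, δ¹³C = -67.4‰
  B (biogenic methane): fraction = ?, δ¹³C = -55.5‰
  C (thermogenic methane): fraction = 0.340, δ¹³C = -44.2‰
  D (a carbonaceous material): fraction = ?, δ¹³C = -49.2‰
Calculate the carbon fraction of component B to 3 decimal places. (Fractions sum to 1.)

Let f_B and f_D be the unknown fractions; fractions sum to 1 so f_B + f_D = 0.480.
Mass balance: Σ fᵢ·δᵢ = δ_bulk ⇒ f_B·(-55.5) + f_D·(-49.2) = -52.1 − (-27.160) = -24.940
Substitute f_D = 0.480 − f_B:
f_B·(-55.5 − -49.2) = -24.940 − 0.480×(-49.2) = -1.324
f_B = -1.324 / -6.3 = 0.2102

0.210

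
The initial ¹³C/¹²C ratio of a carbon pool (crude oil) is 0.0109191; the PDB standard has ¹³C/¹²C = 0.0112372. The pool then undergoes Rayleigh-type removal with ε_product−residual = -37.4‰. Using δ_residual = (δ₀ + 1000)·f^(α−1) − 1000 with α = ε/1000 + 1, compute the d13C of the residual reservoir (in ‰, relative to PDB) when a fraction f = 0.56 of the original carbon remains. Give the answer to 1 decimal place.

δ₀ = (0.0109191/0.0112372 − 1)×1000 = (0.971692 − 1)×1000 = -28.308‰
α − 1 = ε/1000 = -0.0374
f^(α−1) = 0.56^(-0.0374) = 1.021922
δ_res = (-28.308 + 1000) × 1.021922 − 1000 = 992.994 − 1000 = -7.01‰

-7.0‰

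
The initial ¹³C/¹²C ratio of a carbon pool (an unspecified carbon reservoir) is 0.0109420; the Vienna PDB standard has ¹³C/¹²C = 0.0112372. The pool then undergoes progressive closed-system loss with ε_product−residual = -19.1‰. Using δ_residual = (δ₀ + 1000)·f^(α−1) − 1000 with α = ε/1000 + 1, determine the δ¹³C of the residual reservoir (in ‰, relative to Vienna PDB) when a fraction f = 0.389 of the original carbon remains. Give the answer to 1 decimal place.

-8.6‰

δ₀ = (0.0109420/0.0112372 − 1)×1000 = (0.973730 − 1)×1000 = -26.270‰
α − 1 = ε/1000 = -0.0191
f^(α−1) = 0.389^(-0.0191) = 1.018197
δ_res = (-26.270 + 1000) × 1.018197 − 1000 = 991.449 − 1000 = -8.55‰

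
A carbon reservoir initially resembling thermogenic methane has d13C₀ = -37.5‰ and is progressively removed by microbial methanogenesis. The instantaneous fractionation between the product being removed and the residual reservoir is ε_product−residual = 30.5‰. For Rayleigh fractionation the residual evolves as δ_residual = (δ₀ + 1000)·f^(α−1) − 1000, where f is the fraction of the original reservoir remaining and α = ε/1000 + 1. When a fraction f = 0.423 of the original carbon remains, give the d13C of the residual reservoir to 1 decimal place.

Rayleigh residual: δ_res = (δ₀ + 1000)·f^(α−1) − 1000
α = ε/1000 + 1 = 1.03050, so α − 1 = 0.03050
f^(α−1) = 0.423^(0.03050) = 0.974100
δ_res = (-37.5 + 1000) × 0.974100 − 1000 = 937.571 − 1000 = -62.43‰

-62.4‰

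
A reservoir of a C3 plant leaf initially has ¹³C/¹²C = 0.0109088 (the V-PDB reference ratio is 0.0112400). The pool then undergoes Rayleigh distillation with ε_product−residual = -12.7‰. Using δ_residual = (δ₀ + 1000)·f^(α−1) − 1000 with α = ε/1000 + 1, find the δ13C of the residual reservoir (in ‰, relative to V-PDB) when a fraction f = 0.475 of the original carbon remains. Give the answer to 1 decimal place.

-20.2‰

δ₀ = (0.0109088/0.0112400 − 1)×1000 = (0.970534 − 1)×1000 = -29.466‰
α − 1 = ε/1000 = -0.0127
f^(α−1) = 0.475^(-0.0127) = 1.009499
δ_res = (-29.466 + 1000) × 1.009499 − 1000 = 979.753 − 1000 = -20.25‰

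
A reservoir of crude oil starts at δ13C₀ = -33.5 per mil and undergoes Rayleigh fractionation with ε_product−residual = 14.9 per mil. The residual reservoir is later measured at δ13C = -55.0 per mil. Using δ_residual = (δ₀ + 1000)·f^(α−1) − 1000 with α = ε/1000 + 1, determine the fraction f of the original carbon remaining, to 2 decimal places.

0.22

α − 1 = ε/1000 = 0.0149
(δ_res + 1000)/(δ₀ + 1000) = (-55.0 + 1000)/(-33.5 + 1000) = 945.0/966.5 = 0.977755
f = 0.977755^(1/0.0149) = exp(ln(0.977755)/0.0149) = exp(-0.02250/0.0149)
f = exp(-1.5098) = 0.2209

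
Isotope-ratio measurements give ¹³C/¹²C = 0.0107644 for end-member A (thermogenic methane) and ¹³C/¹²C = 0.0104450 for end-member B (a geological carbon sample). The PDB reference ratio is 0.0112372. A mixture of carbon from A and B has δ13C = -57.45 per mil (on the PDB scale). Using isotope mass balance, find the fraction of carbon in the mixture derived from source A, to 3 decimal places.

δ_A = (0.0107644/0.0112372 − 1)×1000 = (0.957925 − 1)×1000 = -42.075 per mil
δ_B = (0.0104450/0.0112372 − 1)×1000 = (0.929502 − 1)×1000 = -70.498 per mil
f_A = (δ_mix − δ_B)/(δ_A − δ_B) = (-57.45 − (-70.498))/(-42.075 − (-70.498))
f_A = 13.048 / 28.423 = 0.4591

0.459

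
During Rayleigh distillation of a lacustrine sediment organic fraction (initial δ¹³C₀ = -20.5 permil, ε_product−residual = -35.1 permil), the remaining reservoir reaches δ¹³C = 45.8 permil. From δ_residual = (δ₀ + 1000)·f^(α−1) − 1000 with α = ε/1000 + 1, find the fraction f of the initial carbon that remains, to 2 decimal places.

α − 1 = ε/1000 = -0.0351
(δ_res + 1000)/(δ₀ + 1000) = (45.8 + 1000)/(-20.5 + 1000) = 1045.8/979.5 = 1.067688
f = 1.067688^(1/-0.0351) = exp(ln(1.067688)/-0.0351) = exp(0.06550/-0.0351)
f = exp(-1.8660) = 0.1547

0.15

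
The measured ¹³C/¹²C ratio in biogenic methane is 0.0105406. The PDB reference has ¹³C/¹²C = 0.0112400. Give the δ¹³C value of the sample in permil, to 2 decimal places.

-62.22 permil

δ¹³C = (R_sample / R_standard − 1) × 1000
R_sample / R_standard = 0.0105406 / 0.0112400 = 0.937776
δ¹³C = (0.937776 − 1) × 1000 = -62.224 permil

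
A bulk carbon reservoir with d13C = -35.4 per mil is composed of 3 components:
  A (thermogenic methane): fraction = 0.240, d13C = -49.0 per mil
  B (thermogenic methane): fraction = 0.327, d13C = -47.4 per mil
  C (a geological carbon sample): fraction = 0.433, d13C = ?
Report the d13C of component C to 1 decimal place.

-18.8 per mil

Isotope mass balance: δ_bulk = Σ fᵢ·δᵢ.
-35.4 = 0.240×(-49.0) + 0.327×(-47.4) + 0.433×δ_C
0.433·δ_C = -35.4 − (-27.260) = -8.140
δ_C = -8.140 / 0.433 = -18.80 per mil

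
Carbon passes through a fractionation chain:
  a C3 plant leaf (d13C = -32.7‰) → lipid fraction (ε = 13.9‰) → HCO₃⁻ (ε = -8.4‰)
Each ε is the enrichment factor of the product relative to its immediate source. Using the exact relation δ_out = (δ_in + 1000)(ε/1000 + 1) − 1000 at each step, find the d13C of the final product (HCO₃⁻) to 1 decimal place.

step 1: δ = (-32.70 + 1000)·(13.9/1000 + 1) − 1000 = -19.25‰
step 2: δ = (-19.25 + 1000)·(-8.4/1000 + 1) − 1000 = -27.49‰

-27.5‰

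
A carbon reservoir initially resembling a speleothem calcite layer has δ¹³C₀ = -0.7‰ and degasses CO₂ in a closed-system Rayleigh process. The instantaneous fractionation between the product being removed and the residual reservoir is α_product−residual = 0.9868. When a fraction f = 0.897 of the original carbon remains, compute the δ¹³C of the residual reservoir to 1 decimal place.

0.7‰

Rayleigh residual: δ_res = (δ₀ + 1000)·f^(α−1) − 1000
α − 1 = -0.01320
f^(α−1) = 0.897^(-0.01320) = 1.001436
δ_res = (-0.7 + 1000) × 1.001436 − 1000 = 1000.735 − 1000 = 0.73‰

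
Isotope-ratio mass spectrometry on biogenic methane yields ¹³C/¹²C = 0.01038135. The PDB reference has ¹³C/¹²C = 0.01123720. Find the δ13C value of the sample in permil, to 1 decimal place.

-76.2 permil

δ13C = (R_sample / R_standard − 1) × 1000
R_sample / R_standard = 0.01038135 / 0.01123720 = 0.923838
δ13C = (0.923838 − 1) × 1000 = -76.16 permil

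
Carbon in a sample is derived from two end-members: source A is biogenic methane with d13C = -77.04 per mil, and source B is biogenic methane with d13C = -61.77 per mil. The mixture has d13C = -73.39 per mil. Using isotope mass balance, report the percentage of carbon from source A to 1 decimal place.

76.1%

δ_mix = f_A·δ_A + (1 − f_A)·δ_B  ⇒  f_A = (δ_mix − δ_B)/(δ_A − δ_B)
f_A = (-73.39 − (-61.77)) / (-77.04 − (-61.77))
f_A = -11.62 / -15.27 = 0.7610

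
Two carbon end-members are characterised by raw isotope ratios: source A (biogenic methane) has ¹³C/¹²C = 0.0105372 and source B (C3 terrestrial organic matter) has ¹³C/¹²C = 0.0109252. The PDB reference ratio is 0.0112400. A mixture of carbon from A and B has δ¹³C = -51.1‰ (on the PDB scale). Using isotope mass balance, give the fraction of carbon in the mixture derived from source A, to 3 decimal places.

0.669

δ_A = (0.0105372/0.0112400 − 1)×1000 = (0.937473 − 1)×1000 = -62.527‰
δ_B = (0.0109252/0.0112400 − 1)×1000 = (0.971993 − 1)×1000 = -28.007‰
f_A = (δ_mix − δ_B)/(δ_A − δ_B) = (-51.1 − (-28.007))/(-62.527 − (-28.007))
f_A = -23.093 / -34.520 = 0.6690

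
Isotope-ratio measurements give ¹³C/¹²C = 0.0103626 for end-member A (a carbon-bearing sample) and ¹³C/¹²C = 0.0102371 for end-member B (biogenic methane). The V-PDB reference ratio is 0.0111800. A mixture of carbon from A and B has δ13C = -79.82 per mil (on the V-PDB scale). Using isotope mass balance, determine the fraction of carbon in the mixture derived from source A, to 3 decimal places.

δ_A = (0.0103626/0.0111800 − 1)×1000 = (0.926887 − 1)×1000 = -73.113 per mil
δ_B = (0.0102371/0.0111800 − 1)×1000 = (0.915662 − 1)×1000 = -84.338 per mil
f_A = (δ_mix − δ_B)/(δ_A − δ_B) = (-79.82 − (-84.338))/(-73.113 − (-84.338))
f_A = 4.518 / 11.225 = 0.4025

0.402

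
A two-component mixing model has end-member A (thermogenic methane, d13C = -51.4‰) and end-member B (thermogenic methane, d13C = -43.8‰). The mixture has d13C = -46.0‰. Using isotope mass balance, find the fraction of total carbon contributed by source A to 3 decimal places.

δ_mix = f_A·δ_A + (1 − f_A)·δ_B  ⇒  f_A = (δ_mix − δ_B)/(δ_A − δ_B)
f_A = (-46.0 − (-43.8)) / (-51.4 − (-43.8))
f_A = -2.2 / -7.6 = 0.2895

0.289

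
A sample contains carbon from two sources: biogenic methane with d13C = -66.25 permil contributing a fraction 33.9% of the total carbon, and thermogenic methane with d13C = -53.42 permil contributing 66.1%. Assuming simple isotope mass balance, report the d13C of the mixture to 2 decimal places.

δ_mix = f_A·δ_A + f_B·δ_B
δ_mix = 0.339 × (-66.25) + 0.661 × (-53.42)
δ_mix = -22.459 + -35.311 = -57.769 permil

-57.77 permil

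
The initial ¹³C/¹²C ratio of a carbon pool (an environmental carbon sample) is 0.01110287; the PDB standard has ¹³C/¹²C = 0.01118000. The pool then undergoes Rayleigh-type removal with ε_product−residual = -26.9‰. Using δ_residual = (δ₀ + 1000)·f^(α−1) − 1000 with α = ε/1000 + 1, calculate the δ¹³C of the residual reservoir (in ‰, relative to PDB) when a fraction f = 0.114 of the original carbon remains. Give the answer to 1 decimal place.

52.8‰

δ₀ = (0.01110287/0.01118000 − 1)×1000 = (0.993101 − 1)×1000 = -6.899‰
α − 1 = ε/1000 = -0.0269
f^(α−1) = 0.114^(-0.0269) = 1.060155
δ_res = (-6.899 + 1000) × 1.060155 − 1000 = 1052.841 − 1000 = 52.84‰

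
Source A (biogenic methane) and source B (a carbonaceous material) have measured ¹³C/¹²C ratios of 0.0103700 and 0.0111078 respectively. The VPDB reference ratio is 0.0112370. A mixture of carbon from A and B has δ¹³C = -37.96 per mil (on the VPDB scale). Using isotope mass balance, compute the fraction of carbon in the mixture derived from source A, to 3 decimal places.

0.403

δ_A = (0.0103700/0.0112370 − 1)×1000 = (0.922844 − 1)×1000 = -77.156 per mil
δ_B = (0.0111078/0.0112370 − 1)×1000 = (0.988502 − 1)×1000 = -11.498 per mil
f_A = (δ_mix − δ_B)/(δ_A − δ_B) = (-37.96 − (-11.498))/(-77.156 − (-11.498))
f_A = -26.462 / -65.658 = 0.4030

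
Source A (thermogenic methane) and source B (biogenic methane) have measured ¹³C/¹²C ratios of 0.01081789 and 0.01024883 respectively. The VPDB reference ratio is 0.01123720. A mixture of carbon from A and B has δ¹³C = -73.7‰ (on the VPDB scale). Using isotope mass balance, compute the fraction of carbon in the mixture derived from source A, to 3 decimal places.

0.281

δ_A = (0.01081789/0.01123720 − 1)×1000 = (0.962686 − 1)×1000 = -37.314‰
δ_B = (0.01024883/0.01123720 − 1)×1000 = (0.912045 − 1)×1000 = -87.955‰
f_A = (δ_mix − δ_B)/(δ_A − δ_B) = (-73.7 − (-87.955))/(-37.314 − (-87.955))
f_A = 14.255 / 50.641 = 0.2815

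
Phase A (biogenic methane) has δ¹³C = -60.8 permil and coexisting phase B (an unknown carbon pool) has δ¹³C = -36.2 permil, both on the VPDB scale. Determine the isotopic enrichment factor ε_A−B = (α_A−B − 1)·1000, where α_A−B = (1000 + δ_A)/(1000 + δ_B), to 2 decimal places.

-25.52 permil

α_A−B = (1000 + -60.8) / (1000 + -36.2) = 939.2 / 963.8 = 0.974476
ε_A−B = (0.974476 − 1) × 1000 = -25.524 permil
(The approximation ε ≈ δ_A − δ_B would give -24.6 permil.)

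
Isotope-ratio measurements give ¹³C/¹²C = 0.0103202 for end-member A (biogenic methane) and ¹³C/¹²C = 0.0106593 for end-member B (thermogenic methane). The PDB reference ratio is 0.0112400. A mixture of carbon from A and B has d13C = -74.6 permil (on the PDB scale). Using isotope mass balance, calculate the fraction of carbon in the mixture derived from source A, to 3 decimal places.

δ_A = (0.0103202/0.0112400 − 1)×1000 = (0.918167 − 1)×1000 = -81.833 permil
δ_B = (0.0106593/0.0112400 − 1)×1000 = (0.948336 − 1)×1000 = -51.664 permil
f_A = (δ_mix − δ_B)/(δ_A − δ_B) = (-74.6 − (-51.664))/(-81.833 − (-51.664))
f_A = -22.936 / -30.169 = 0.7603

0.760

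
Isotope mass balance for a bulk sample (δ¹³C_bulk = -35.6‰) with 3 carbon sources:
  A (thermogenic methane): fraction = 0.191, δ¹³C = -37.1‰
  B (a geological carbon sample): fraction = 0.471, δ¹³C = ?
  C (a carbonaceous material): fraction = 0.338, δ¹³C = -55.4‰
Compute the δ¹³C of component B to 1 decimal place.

Isotope mass balance: δ_bulk = Σ fᵢ·δᵢ.
-35.6 = 0.191×(-37.1) + 0.471×δ_B + 0.338×(-55.4)
0.471·δ_B = -35.6 − (-25.811) = -9.789
δ_B = -9.789 / 0.471 = -20.78‰

-20.8‰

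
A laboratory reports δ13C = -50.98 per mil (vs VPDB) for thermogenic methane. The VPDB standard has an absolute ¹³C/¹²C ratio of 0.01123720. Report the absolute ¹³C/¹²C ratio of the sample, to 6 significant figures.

0.0106643

R_sample = R_standard × (δ13C/1000 + 1)
R_sample = 0.01123720 × (-50.98/1000 + 1) = 0.01123720 × 0.949020
R_sample = 0.0106643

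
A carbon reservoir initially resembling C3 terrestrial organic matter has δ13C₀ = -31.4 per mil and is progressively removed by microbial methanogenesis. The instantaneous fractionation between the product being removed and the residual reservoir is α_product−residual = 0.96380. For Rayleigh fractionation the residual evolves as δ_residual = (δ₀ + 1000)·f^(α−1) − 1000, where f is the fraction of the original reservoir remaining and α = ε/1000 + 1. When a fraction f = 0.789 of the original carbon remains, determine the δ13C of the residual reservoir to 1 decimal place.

-23.1 per mil

Rayleigh residual: δ_res = (δ₀ + 1000)·f^(α−1) − 1000
α − 1 = -0.03620
f^(α−1) = 0.789^(-0.03620) = 1.008616
δ_res = (-31.4 + 1000) × 1.008616 − 1000 = 976.945 − 1000 = -23.05 per mil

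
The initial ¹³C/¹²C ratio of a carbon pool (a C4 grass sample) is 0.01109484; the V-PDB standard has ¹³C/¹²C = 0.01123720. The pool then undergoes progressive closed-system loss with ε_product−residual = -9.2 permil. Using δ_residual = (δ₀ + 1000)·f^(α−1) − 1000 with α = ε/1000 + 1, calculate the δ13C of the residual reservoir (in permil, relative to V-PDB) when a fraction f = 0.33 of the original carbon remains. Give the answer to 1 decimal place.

δ₀ = (0.01109484/0.01123720 − 1)×1000 = (0.987331 − 1)×1000 = -12.669 permil
α − 1 = ε/1000 = -0.0092
f^(α−1) = 0.33^(-0.0092) = 1.010252
δ_res = (-12.669 + 1000) × 1.010252 − 1000 = 997.453 − 1000 = -2.55 permil

-2.5 permil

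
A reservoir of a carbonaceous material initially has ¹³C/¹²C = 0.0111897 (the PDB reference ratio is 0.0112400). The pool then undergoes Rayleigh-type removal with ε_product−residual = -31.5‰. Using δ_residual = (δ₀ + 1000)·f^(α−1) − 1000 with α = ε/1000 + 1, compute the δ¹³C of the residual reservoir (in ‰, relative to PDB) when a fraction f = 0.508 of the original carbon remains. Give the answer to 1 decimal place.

17.0‰

δ₀ = (0.0111897/0.0112400 − 1)×1000 = (0.995525 − 1)×1000 = -4.475‰
α − 1 = ε/1000 = -0.0315
f^(α−1) = 0.508^(-0.0315) = 1.021563
δ_res = (-4.475 + 1000) × 1.021563 − 1000 = 1016.992 − 1000 = 16.99‰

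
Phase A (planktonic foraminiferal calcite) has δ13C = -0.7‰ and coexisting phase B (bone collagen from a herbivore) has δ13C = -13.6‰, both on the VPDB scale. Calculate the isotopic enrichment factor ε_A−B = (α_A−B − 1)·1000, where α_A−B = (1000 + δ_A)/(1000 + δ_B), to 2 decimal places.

13.08‰

α_A−B = (1000 + -0.7) / (1000 + -13.6) = 999.3 / 986.4 = 1.013078
ε_A−B = (1.013078 − 1) × 1000 = 13.078‰
(The approximation ε ≈ δ_A − δ_B would give 12.9‰.)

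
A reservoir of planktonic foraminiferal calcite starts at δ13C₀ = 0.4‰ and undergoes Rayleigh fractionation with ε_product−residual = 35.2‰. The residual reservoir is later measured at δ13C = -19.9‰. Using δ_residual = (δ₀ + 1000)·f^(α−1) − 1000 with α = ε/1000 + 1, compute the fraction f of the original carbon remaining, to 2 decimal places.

0.56

α − 1 = ε/1000 = 0.0352
(δ_res + 1000)/(δ₀ + 1000) = (-19.9 + 1000)/(0.4 + 1000) = 980.1/1000.4 = 0.979708
f = 0.979708^(1/0.0352) = exp(ln(0.979708)/0.0352) = exp(-0.02050/0.0352)
f = exp(-0.5824) = 0.5586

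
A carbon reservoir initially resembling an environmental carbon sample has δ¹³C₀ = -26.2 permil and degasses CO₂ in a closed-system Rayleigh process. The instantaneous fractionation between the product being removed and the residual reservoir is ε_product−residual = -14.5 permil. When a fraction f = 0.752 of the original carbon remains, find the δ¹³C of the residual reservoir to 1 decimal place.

Rayleigh residual: δ_res = (δ₀ + 1000)·f^(α−1) − 1000
α = ε/1000 + 1 = 0.98550, so α − 1 = -0.01450
f^(α−1) = 0.752^(-0.01450) = 1.004141
δ_res = (-26.2 + 1000) × 1.004141 − 1000 = 977.833 − 1000 = -22.17 permil

-22.2 permil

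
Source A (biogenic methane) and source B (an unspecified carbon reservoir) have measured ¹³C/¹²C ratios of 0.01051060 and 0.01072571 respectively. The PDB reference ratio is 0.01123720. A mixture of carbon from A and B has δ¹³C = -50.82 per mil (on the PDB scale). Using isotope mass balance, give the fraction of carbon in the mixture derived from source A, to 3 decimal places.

0.277

δ_A = (0.01051060/0.01123720 − 1)×1000 = (0.935340 − 1)×1000 = -64.660 per mil
δ_B = (0.01072571/0.01123720 − 1)×1000 = (0.954482 − 1)×1000 = -45.518 per mil
f_A = (δ_mix − δ_B)/(δ_A − δ_B) = (-50.82 − (-45.518))/(-64.660 − (-45.518))
f_A = -5.302 / -19.143 = 0.2770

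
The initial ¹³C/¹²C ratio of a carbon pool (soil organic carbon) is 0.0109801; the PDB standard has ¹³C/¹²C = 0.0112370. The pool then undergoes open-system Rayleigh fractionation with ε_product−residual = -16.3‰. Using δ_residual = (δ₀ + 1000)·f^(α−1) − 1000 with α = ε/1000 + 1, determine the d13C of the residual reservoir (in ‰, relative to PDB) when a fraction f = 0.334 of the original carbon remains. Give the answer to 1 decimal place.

δ₀ = (0.0109801/0.0112370 − 1)×1000 = (0.977138 − 1)×1000 = -22.862‰
α − 1 = ε/1000 = -0.0163
f^(α−1) = 0.334^(-0.0163) = 1.018036
δ_res = (-22.862 + 1000) × 1.018036 − 1000 = 994.761 − 1000 = -5.24‰

-5.2‰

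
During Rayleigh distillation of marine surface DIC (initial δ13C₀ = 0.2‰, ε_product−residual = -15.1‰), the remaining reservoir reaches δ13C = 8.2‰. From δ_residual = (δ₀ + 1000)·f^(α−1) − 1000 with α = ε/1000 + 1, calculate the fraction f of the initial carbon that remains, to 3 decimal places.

0.590

α − 1 = ε/1000 = -0.0151
(δ_res + 1000)/(δ₀ + 1000) = (8.2 + 1000)/(0.2 + 1000) = 1008.2/1000.2 = 1.007998
f = 1.007998^(1/-0.0151) = exp(ln(1.007998)/-0.0151) = exp(0.00797/-0.0151)
f = exp(-0.5276) = 0.5900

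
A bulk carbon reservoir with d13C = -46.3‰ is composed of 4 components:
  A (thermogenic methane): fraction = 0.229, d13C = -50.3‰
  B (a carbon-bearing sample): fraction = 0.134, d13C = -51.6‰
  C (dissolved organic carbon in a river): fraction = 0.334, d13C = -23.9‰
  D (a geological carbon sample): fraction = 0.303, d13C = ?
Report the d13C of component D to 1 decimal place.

Isotope mass balance: δ_bulk = Σ fᵢ·δᵢ.
-46.3 = 0.229×(-50.3) + 0.134×(-51.6) + 0.334×(-23.9) + 0.303×δ_D
0.303·δ_D = -46.3 − (-26.416) = -19.884
δ_D = -19.884 / 0.303 = -65.62‰

-65.6‰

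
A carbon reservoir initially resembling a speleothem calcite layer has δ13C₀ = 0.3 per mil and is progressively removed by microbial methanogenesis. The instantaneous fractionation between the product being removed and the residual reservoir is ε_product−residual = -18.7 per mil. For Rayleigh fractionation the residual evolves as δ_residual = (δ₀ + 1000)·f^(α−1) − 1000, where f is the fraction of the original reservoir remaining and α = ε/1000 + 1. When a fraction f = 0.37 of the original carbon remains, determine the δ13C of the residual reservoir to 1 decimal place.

Rayleigh residual: δ_res = (δ₀ + 1000)·f^(α−1) − 1000
α = ε/1000 + 1 = 0.98130, so α − 1 = -0.01870
f^(α−1) = 0.37^(-0.01870) = 1.018766
δ_res = (0.3 + 1000) × 1.018766 − 1000 = 1019.072 − 1000 = 19.07 per mil

19.1 per mil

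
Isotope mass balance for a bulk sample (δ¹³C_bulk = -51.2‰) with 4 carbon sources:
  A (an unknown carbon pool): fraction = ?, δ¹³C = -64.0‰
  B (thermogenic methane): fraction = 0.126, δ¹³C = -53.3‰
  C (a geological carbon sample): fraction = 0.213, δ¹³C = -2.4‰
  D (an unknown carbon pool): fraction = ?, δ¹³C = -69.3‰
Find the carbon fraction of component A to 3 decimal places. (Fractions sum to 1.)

0.346

Let f_A and f_D be the unknown fractions; fractions sum to 1 so f_A + f_D = 0.661.
Mass balance: Σ fᵢ·δᵢ = δ_bulk ⇒ f_A·(-64.0) + f_D·(-69.3) = -51.2 − (-7.227) = -43.973
Substitute f_D = 0.661 − f_A:
f_A·(-64.0 − -69.3) = -43.973 − 0.661×(-69.3) = 1.834
f_A = 1.834 / 5.3 = 0.3461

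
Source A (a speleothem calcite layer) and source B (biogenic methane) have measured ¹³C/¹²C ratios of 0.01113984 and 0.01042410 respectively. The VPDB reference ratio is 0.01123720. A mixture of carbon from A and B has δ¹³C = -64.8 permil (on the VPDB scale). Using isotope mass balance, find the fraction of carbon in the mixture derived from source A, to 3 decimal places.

0.119

δ_A = (0.01113984/0.01123720 − 1)×1000 = (0.991336 − 1)×1000 = -8.664 permil
δ_B = (0.01042410/0.01123720 − 1)×1000 = (0.927642 − 1)×1000 = -72.358 permil
f_A = (δ_mix − δ_B)/(δ_A − δ_B) = (-64.8 − (-72.358))/(-8.664 − (-72.358))
f_A = 7.558 / 63.694 = 0.1187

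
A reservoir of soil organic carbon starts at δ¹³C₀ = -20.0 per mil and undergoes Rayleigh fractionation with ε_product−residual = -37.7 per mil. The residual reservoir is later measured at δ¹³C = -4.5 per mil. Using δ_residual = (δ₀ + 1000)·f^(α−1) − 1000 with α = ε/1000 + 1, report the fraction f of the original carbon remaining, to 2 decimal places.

0.66

α − 1 = ε/1000 = -0.0377
(δ_res + 1000)/(δ₀ + 1000) = (-4.5 + 1000)/(-20.0 + 1000) = 995.5/980.0 = 1.015816
f = 1.015816^(1/-0.0377) = exp(ln(1.015816)/-0.0377) = exp(0.01569/-0.0377)
f = exp(-0.4162) = 0.6595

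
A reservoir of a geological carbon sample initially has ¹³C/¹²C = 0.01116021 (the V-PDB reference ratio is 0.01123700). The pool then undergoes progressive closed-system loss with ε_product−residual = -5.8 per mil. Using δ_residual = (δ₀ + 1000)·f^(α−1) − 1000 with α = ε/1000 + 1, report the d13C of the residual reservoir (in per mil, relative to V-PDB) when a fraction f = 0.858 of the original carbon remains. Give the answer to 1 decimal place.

δ₀ = (0.01116021/0.01123700 − 1)×1000 = (0.993166 − 1)×1000 = -6.834 per mil
α − 1 = ε/1000 = -0.0058
f^(α−1) = 0.858^(-0.0058) = 1.000889
δ_res = (-6.834 + 1000) × 1.000889 − 1000 = 994.049 − 1000 = -5.95 per mil

-6.0 per mil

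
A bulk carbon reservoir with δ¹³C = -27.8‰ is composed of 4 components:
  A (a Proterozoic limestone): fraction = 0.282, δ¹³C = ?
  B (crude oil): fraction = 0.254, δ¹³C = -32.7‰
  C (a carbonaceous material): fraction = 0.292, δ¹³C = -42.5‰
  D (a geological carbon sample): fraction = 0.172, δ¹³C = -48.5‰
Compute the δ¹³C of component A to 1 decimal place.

Isotope mass balance: δ_bulk = Σ fᵢ·δᵢ.
-27.8 = 0.282×δ_A + 0.254×(-32.7) + 0.292×(-42.5) + 0.172×(-48.5)
0.282·δ_A = -27.8 − (-29.058) = 1.258
δ_A = 1.258 / 0.282 = 4.46‰

4.5‰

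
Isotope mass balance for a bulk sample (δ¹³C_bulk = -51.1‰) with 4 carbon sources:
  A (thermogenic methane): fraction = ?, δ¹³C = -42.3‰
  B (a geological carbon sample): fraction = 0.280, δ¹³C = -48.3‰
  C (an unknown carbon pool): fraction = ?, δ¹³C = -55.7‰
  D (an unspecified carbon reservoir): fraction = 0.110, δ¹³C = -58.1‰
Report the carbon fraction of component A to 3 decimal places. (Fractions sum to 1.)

Let f_A and f_C be the unknown fractions; fractions sum to 1 so f_A + f_C = 0.610.
Mass balance: Σ fᵢ·δᵢ = δ_bulk ⇒ f_A·(-42.3) + f_C·(-55.7) = -51.1 − (-19.915) = -31.185
Substitute f_C = 0.610 − f_A:
f_A·(-42.3 − -55.7) = -31.185 − 0.610×(-55.7) = 2.792
f_A = 2.792 / 13.4 = 0.2084

0.208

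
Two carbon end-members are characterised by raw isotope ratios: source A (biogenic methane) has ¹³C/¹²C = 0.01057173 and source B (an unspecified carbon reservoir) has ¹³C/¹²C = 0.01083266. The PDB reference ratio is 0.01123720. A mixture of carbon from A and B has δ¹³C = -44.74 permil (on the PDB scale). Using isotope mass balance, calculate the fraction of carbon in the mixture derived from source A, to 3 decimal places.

0.376

δ_A = (0.01057173/0.01123720 − 1)×1000 = (0.940780 − 1)×1000 = -59.220 permil
δ_B = (0.01083266/0.01123720 − 1)×1000 = (0.964000 − 1)×1000 = -36.000 permil
f_A = (δ_mix − δ_B)/(δ_A − δ_B) = (-44.74 − (-36.000))/(-59.220 − (-36.000))
f_A = -8.740 / -23.220 = 0.3764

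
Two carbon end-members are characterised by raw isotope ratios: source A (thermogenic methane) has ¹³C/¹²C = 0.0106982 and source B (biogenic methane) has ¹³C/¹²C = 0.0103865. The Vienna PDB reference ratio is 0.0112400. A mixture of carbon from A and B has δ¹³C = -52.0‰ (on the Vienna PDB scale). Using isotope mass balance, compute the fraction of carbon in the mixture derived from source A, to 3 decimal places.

0.863

δ_A = (0.0106982/0.0112400 − 1)×1000 = (0.951797 − 1)×1000 = -48.203‰
δ_B = (0.0103865/0.0112400 − 1)×1000 = (0.924066 − 1)×1000 = -75.934‰
f_A = (δ_mix − δ_B)/(δ_A − δ_B) = (-52.0 − (-75.934))/(-48.203 − (-75.934))
f_A = 23.934 / 27.731 = 0.8631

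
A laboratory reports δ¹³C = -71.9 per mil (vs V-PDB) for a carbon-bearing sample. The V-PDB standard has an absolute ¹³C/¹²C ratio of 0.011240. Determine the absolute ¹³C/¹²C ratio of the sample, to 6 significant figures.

0.0104318

R_sample = R_standard × (δ¹³C/1000 + 1)
R_sample = 0.011240 × (-71.9/1000 + 1) = 0.011240 × 0.928100
R_sample = 0.0104318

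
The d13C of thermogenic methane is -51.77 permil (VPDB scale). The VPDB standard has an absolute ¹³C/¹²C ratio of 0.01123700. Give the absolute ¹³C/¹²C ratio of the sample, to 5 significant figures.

R_sample = R_standard × (d13C/1000 + 1)
R_sample = 0.01123700 × (-51.77/1000 + 1) = 0.01123700 × 0.948230
R_sample = 0.0106553

0.010655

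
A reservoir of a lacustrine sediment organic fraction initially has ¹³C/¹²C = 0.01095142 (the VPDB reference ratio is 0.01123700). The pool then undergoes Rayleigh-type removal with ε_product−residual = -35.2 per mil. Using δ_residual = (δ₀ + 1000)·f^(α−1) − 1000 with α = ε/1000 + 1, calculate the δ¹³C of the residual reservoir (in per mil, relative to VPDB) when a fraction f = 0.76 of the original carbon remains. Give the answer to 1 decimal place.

-16.0 per mil

δ₀ = (0.01095142/0.01123700 − 1)×1000 = (0.974586 − 1)×1000 = -25.414 per mil
α − 1 = ε/1000 = -0.0352
f^(α−1) = 0.76^(-0.0352) = 1.009707
δ_res = (-25.414 + 1000) × 1.009707 − 1000 = 984.046 − 1000 = -15.95 per mil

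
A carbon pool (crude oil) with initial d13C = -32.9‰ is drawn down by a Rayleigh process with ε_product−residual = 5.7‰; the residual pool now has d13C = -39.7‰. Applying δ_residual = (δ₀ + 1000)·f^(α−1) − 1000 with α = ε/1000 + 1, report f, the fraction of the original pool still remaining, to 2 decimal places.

0.29

α − 1 = ε/1000 = 0.0057
(δ_res + 1000)/(δ₀ + 1000) = (-39.7 + 1000)/(-32.9 + 1000) = 960.3/967.1 = 0.992969
f = 0.992969^(1/0.0057) = exp(ln(0.992969)/0.0057) = exp(-0.00706/0.0057)
f = exp(-1.2379) = 0.2900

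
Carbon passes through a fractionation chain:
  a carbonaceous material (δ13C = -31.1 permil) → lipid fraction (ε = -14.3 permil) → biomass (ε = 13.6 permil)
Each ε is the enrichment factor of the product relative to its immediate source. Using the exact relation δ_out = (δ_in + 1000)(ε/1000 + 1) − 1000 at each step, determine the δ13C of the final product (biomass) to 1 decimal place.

-32.0 permil

step 1: δ = (-31.10 + 1000)·(-14.3/1000 + 1) − 1000 = -44.96 permil
step 2: δ = (-44.96 + 1000)·(13.6/1000 + 1) − 1000 = -31.97 permil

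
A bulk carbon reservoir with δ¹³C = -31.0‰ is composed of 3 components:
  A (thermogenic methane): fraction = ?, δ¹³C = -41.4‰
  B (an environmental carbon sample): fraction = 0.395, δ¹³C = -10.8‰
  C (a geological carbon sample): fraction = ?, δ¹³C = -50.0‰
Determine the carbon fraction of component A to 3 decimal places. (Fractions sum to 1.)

Let f_A and f_C be the unknown fractions; fractions sum to 1 so f_A + f_C = 0.605.
Mass balance: Σ fᵢ·δᵢ = δ_bulk ⇒ f_A·(-41.4) + f_C·(-50.0) = -31.0 − (-4.266) = -26.734
Substitute f_C = 0.605 − f_A:
f_A·(-41.4 − -50.0) = -26.734 − 0.605×(-50.0) = 3.516
f_A = 3.516 / 8.6 = 0.4088

0.409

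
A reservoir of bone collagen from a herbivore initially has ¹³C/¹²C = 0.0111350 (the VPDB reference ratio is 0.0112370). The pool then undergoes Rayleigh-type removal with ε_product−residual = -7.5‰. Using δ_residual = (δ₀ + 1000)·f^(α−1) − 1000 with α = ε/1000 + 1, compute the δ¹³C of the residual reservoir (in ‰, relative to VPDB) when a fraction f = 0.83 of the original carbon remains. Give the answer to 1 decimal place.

δ₀ = (0.0111350/0.0112370 − 1)×1000 = (0.990923 − 1)×1000 = -9.077‰
α − 1 = ε/1000 = -0.0075
f^(α−1) = 0.83^(-0.0075) = 1.001398
δ_res = (-9.077 + 1000) × 1.001398 − 1000 = 992.309 − 1000 = -7.69‰

-7.7‰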